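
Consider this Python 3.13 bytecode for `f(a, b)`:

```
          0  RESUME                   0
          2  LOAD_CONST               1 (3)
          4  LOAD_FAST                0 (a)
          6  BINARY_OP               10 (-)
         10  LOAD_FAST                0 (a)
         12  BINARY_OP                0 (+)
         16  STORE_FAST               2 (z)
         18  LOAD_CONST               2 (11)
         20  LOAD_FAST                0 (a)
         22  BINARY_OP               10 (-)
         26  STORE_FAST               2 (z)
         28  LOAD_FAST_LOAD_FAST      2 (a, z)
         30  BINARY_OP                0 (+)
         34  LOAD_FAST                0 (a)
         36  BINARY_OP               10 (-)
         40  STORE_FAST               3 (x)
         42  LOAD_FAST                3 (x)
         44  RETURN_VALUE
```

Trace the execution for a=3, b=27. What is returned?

LOAD_CONST → push 3. Stack: [3]
LOAD_FAST a → push 3. Stack: [3, 3]
BINARY_OP - → 3 - 3 = 0. Stack: [0]
LOAD_FAST a → push 3. Stack: [0, 3]
BINARY_OP + → 0 + 3 = 3. Stack: [3]
STORE_FAST z → z=3. Stack: []
LOAD_CONST → push 11. Stack: [11]
LOAD_FAST a → push 3. Stack: [11, 3]
BINARY_OP - → 11 - 3 = 8. Stack: [8]
STORE_FAST z → z=8. Stack: []
LOAD_FAST_LOAD_FAST a,z → push 3,8. Stack: [3, 8]
BINARY_OP + → 3 + 8 = 11. Stack: [11]
LOAD_FAST a → push 3. Stack: [11, 3]
BINARY_OP - → 11 - 3 = 8. Stack: [8]
STORE_FAST x → x=8. Stack: []
LOAD_FAST x → push 8. Stack: [8]
RETURN_VALUE → return 8.

8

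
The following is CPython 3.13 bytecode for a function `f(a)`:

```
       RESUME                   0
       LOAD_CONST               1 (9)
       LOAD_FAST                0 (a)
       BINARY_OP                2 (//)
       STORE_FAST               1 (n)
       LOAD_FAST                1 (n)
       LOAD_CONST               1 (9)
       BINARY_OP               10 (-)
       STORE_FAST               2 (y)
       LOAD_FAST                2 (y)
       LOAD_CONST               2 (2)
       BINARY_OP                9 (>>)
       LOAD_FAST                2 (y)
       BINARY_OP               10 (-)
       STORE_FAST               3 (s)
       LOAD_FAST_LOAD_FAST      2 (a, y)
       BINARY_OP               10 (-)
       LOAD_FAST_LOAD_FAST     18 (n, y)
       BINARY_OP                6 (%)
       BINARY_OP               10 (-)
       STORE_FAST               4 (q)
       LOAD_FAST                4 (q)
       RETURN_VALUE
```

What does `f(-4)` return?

LOAD_CONST → push 9. Stack: [9]
LOAD_FAST a → push -4. Stack: [9, -4]
BINARY_OP // → 9 // -4 = -3. Stack: [-3]
STORE_FAST n → n=-3. Stack: []
LOAD_FAST n → push -3. Stack: [-3]
LOAD_CONST → push 9. Stack: [-3, 9]
BINARY_OP - → -3 - 9 = -12. Stack: [-12]
STORE_FAST y → y=-12. Stack: []
LOAD_FAST y → push -12. Stack: [-12]
LOAD_CONST → push 2. Stack: [-12, 2]
BINARY_OP >> → -12 >> 2 = -3. Stack: [-3]
LOAD_FAST y → push -12. Stack: [-3, -12]
BINARY_OP - → -3 - -12 = 9. Stack: [9]
STORE_FAST s → s=9. Stack: []
LOAD_FAST_LOAD_FAST a,y → push -4,-12. Stack: [-4, -12]
BINARY_OP - → -4 - -12 = 8. Stack: [8]
LOAD_FAST_LOAD_FAST n,y → push -3,-12. Stack: [8, -3, -12]
BINARY_OP % → -3 % -12 = -3. Stack: [8, -3]
BINARY_OP - → 8 - -3 = 11. Stack: [11]
STORE_FAST q → q=11. Stack: []
LOAD_FAST q → push 11. Stack: [11]
RETURN_VALUE → return 11.

11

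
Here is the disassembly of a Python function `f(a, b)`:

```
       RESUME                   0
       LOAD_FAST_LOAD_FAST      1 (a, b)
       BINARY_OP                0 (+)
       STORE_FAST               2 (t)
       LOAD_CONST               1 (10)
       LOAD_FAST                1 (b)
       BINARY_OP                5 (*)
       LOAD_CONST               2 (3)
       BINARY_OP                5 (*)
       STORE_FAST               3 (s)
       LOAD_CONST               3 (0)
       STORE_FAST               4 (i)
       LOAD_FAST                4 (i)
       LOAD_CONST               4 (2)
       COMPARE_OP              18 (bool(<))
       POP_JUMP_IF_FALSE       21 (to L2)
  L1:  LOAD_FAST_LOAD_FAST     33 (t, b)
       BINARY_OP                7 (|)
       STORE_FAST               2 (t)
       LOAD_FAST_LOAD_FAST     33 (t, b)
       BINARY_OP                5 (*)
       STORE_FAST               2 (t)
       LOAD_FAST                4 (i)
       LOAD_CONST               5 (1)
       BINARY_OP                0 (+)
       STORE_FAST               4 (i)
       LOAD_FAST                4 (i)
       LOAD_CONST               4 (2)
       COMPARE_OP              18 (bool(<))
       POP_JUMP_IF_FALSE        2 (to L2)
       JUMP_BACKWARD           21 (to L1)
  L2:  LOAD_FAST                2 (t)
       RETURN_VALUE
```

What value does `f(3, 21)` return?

LOAD_FAST_LOAD_FAST a,b → push 3,21. Stack: [3, 21]
BINARY_OP + → 3 + 21 = 24. Stack: [24]
STORE_FAST t → t=24. Stack: []
LOAD_CONST → push 10. Stack: [10]
LOAD_FAST b → push 21. Stack: [10, 21]
BINARY_OP * → 10 * 21 = 210. Stack: [210]
LOAD_CONST → push 3. Stack: [210, 3]
BINARY_OP * → 210 * 3 = 630. Stack: [630]
STORE_FAST s → s=630. Stack: []
LOAD_CONST → push 0. Stack: [0]
STORE_FAST i → i=0. Stack: []
LOAD_FAST i → push 0. Stack: [0]
LOAD_CONST → push 2. Stack: [0, 2]
COMPARE_OP bool(<) → 0 vs 2 = True. Stack: [True]
POP_JUMP_IF_FALSE → pop True; no jump. Stack: []
LOAD_FAST_LOAD_FAST t,b → push 24,21. Stack: [24, 21]
BINARY_OP | → 24 | 21 = 29. Stack: [29]
STORE_FAST t → t=29. Stack: []
LOAD_FAST_LOAD_FAST t,b → push 29,21. Stack: [29, 21]
BINARY_OP * → 29 * 21 = 609. Stack: [609]
STORE_FAST t → t=609. Stack: []
LOAD_FAST i → push 0. Stack: [0]
LOAD_CONST → push 1. Stack: [0, 1]
BINARY_OP + → 0 + 1 = 1. Stack: [1]
STORE_FAST i → i=1. Stack: []
LOAD_FAST i → push 1. Stack: [1]
LOAD_CONST → push 2. Stack: [1, 2]
COMPARE_OP bool(<) → 1 vs 2 = True. Stack: [True]
POP_JUMP_IF_FALSE → pop True; no jump. Stack: []
LOAD_FAST_LOAD_FAST t,b → push 609,21. Stack: [609, 21]
BINARY_OP | → 609 | 21 = 629. Stack: [629]
STORE_FAST t → t=629. Stack: []
LOAD_FAST_LOAD_FAST t,b → push 629,21. Stack: [629, 21]
BINARY_OP * → 629 * 21 = 13209. Stack: [13209]
STORE_FAST t → t=13209. Stack: []
LOAD_FAST i → push 1. Stack: [1]
LOAD_CONST → push 1. Stack: [1, 1]
BINARY_OP + → 1 + 1 = 2. Stack: [2]
STORE_FAST i → i=2. Stack: []
LOAD_FAST i → push 2. Stack: [2]
LOAD_CONST → push 2. Stack: [2, 2]
COMPARE_OP bool(<) → 2 vs 2 = False. Stack: [False]
POP_JUMP_IF_FALSE → pop False; jump. Stack: []
LOAD_FAST t → push 13209. Stack: [13209]
RETURN_VALUE → return 13209.

13209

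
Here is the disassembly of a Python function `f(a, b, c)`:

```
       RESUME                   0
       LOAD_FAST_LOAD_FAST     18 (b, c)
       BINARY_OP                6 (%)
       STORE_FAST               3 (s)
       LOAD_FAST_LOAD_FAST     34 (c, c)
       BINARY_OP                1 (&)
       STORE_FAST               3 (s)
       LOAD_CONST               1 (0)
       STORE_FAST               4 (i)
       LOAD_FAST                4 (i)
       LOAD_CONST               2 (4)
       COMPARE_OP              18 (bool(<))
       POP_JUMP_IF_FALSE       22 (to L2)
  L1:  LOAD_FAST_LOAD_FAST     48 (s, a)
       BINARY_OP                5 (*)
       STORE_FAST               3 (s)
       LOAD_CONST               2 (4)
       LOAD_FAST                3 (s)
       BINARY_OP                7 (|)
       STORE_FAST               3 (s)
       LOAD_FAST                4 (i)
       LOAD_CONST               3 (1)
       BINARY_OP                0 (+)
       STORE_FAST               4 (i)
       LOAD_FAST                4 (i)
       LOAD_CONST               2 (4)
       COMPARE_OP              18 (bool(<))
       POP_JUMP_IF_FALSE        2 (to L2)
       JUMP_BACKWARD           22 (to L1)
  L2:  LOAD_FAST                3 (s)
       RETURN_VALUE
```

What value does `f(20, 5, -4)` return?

LOAD_FAST_LOAD_FAST b,c → push 5,-4
BINARY_OP % → 5 % -4 = -3
STORE_FAST s → s=-3
LOAD_FAST_LOAD_FAST c,c → push -4,-4
BINARY_OP & → -4 & -4 = -4
STORE_FAST s → s=-4
LOAD_CONST → push 0
STORE_FAST i → i=0
LOAD_FAST i → push 0
LOAD_CONST → push 4
COMPARE_OP bool(<) → 0 vs 4 = True
POP_JUMP_IF_FALSE → pop True; no jump
LOAD_FAST_LOAD_FAST s,a → push -4,20
BINARY_OP * → -4 * 20 = -80
STORE_FAST s → s=-80
LOAD_CONST → push 4
LOAD_FAST s → push -80
BINARY_OP | → 4 | -80 = -76
STORE_FAST s → s=-76
LOAD_FAST i → push 0
LOAD_CONST → push 1
BINARY_OP + → 0 + 1 = 1
STORE_FAST i → i=1
LOAD_FAST i → push 1
LOAD_CONST → push 4
COMPARE_OP bool(<) → 1 vs 4 = True
POP_JUMP_IF_FALSE → pop True; no jump
LOAD_FAST_LOAD_FAST s,a → push -76,20
BINARY_OP * → -76 * 20 = -1520
STORE_FAST s → s=-1520
LOAD_CONST → push 4
LOAD_FAST s → push -1520
BINARY_OP | → 4 | -1520 = -1516
STORE_FAST s → s=-1516
LOAD_FAST i → push 1
LOAD_CONST → push 1
BINARY_OP + → 1 + 1 = 2
STORE_FAST i → i=2
LOAD_FAST i → push 2
LOAD_CONST → push 4
COMPARE_OP bool(<) → 2 vs 4 = True
POP_JUMP_IF_FALSE → pop True; no jump
LOAD_FAST_LOAD_FAST s,a → push -1516,20
BINARY_OP * → -1516 * 20 = -30320
STORE_FAST s → s=-30320
LOAD_CONST → push 4
LOAD_FAST s → push -30320
BINARY_OP | → 4 | -30320 = -30316
STORE_FAST s → s=-30316
LOAD_FAST i → push 2
LOAD_CONST → push 1
BINARY_OP + → 2 + 1 = 3
STORE_FAST i → i=3
LOAD_FAST i → push 3
LOAD_CONST → push 4
COMPARE_OP bool(<) → 3 vs 4 = True
POP_JUMP_IF_FALSE → pop True; no jump
LOAD_FAST_LOAD_FAST s,a → push -30316,20
BINARY_OP * → -30316 * 20 = -606320
STORE_FAST s → s=-606320
LOAD_CONST → push 4
LOAD_FAST s → push -606320
BINARY_OP | → 4 | -606320 = -606316
STORE_FAST s → s=-606316
LOAD_FAST i → push 3
LOAD_CONST → push 1
BINARY_OP + → 3 + 1 = 4
STORE_FAST i → i=4
LOAD_FAST i → push 4
LOAD_CONST → push 4
COMPARE_OP bool(<) → 4 vs 4 = False
POP_JUMP_IF_FALSE → pop False; jump
LOAD_FAST s → push -606316
RETURN_VALUE → return -606316.

-606316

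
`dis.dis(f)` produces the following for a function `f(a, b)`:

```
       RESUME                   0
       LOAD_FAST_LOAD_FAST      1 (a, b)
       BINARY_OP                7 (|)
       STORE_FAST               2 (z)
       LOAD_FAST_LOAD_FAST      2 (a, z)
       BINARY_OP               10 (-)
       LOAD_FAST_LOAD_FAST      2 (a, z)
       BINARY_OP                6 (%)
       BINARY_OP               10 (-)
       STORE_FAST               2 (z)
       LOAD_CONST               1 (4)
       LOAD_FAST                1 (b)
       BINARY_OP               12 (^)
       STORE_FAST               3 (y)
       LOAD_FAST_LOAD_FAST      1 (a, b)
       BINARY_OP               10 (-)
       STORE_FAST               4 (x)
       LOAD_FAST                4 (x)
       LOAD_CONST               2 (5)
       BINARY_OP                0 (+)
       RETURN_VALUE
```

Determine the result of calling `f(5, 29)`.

LOAD_FAST_LOAD_FAST a,b → push 5,29. Stack: [5, 29]
BINARY_OP | → 5 | 29 = 29. Stack: [29]
STORE_FAST z → z=29. Stack: []
LOAD_FAST_LOAD_FAST a,z → push 5,29. Stack: [5, 29]
BINARY_OP - → 5 - 29 = -24. Stack: [-24]
LOAD_FAST_LOAD_FAST a,z → push 5,29. Stack: [-24, 5, 29]
BINARY_OP % → 5 % 29 = 5. Stack: [-24, 5]
BINARY_OP - → -24 - 5 = -29. Stack: [-29]
STORE_FAST z → z=-29. Stack: []
LOAD_CONST → push 4. Stack: [4]
LOAD_FAST b → push 29. Stack: [4, 29]
BINARY_OP ^ → 4 ^ 29 = 25. Stack: [25]
STORE_FAST y → y=25. Stack: []
LOAD_FAST_LOAD_FAST a,b → push 5,29. Stack: [5, 29]
BINARY_OP - → 5 - 29 = -24. Stack: [-24]
STORE_FAST x → x=-24. Stack: []
LOAD_FAST x → push -24. Stack: [-24]
LOAD_CONST → push 5. Stack: [-24, 5]
BINARY_OP + → -24 + 5 = -19. Stack: [-19]
RETURN_VALUE → return -19.

-19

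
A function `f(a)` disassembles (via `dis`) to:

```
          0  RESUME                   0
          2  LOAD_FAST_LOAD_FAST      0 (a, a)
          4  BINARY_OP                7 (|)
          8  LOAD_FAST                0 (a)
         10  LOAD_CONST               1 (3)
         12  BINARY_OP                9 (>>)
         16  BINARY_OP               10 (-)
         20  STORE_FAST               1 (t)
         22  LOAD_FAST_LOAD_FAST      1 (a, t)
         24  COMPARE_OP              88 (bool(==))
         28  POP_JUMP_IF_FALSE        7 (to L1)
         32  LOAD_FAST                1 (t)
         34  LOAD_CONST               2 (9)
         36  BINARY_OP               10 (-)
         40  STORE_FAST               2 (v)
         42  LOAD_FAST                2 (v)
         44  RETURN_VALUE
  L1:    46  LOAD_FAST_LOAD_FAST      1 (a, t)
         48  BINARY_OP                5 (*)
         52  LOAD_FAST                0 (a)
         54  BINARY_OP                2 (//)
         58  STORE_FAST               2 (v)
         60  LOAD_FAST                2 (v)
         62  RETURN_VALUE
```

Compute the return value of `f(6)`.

LOAD_FAST_LOAD_FAST a,a → push 6,6. Stack: [6, 6]
BINARY_OP | → 6 | 6 = 6. Stack: [6]
LOAD_FAST a → push 6. Stack: [6, 6]
LOAD_CONST → push 3. Stack: [6, 6, 3]
BINARY_OP >> → 6 >> 3 = 0. Stack: [6, 0]
BINARY_OP - → 6 - 0 = 6. Stack: [6]
STORE_FAST t → t=6. Stack: []
LOAD_FAST_LOAD_FAST a,t → push 6,6. Stack: [6, 6]
COMPARE_OP bool(==) → 6 vs 6 = True. Stack: [True]
POP_JUMP_IF_FALSE → pop True; no jump. Stack: []
LOAD_FAST t → push 6. Stack: [6]
LOAD_CONST → push 9. Stack: [6, 9]
BINARY_OP - → 6 - 9 = -3. Stack: [-3]
STORE_FAST v → v=-3. Stack: []
LOAD_FAST v → push -3. Stack: [-3]
RETURN_VALUE → return -3.

-3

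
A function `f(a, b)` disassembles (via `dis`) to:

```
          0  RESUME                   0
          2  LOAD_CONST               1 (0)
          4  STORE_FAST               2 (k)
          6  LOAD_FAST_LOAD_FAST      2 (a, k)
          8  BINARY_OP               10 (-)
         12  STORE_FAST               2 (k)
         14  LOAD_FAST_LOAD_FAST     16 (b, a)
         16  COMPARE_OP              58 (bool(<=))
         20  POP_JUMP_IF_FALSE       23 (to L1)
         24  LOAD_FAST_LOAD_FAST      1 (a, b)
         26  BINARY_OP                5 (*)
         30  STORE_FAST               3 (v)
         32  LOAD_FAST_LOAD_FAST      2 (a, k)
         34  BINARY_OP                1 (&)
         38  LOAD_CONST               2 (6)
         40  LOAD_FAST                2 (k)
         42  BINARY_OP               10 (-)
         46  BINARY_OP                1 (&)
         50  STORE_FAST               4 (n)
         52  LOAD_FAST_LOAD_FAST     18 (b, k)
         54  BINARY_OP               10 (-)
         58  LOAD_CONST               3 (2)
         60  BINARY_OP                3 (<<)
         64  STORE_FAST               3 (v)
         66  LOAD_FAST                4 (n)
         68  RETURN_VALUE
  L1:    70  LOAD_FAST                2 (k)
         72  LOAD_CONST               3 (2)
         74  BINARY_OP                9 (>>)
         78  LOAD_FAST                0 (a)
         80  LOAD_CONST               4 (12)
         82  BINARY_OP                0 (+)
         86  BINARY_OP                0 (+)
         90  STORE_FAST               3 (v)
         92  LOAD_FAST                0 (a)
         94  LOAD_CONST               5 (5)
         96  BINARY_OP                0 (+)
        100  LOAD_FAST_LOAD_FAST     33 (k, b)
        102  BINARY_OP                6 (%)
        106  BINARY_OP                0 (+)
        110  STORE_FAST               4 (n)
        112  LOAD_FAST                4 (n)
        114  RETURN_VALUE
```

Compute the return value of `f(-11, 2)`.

-5

LOAD_CONST → push 0. Stack: [0]
STORE_FAST k → k=0. Stack: []
LOAD_FAST_LOAD_FAST a,k → push -11,0. Stack: [-11, 0]
BINARY_OP - → -11 - 0 = -11. Stack: [-11]
STORE_FAST k → k=-11. Stack: []
LOAD_FAST_LOAD_FAST b,a → push 2,-11. Stack: [2, -11]
COMPARE_OP bool(<=) → 2 vs -11 = False. Stack: [False]
POP_JUMP_IF_FALSE → pop False; jump. Stack: []
LOAD_FAST k → push -11. Stack: [-11]
LOAD_CONST → push 2. Stack: [-11, 2]
BINARY_OP >> → -11 >> 2 = -3. Stack: [-3]
LOAD_FAST a → push -11. Stack: [-3, -11]
LOAD_CONST → push 12. Stack: [-3, -11, 12]
BINARY_OP + → -11 + 12 = 1. Stack: [-3, 1]
BINARY_OP + → -3 + 1 = -2. Stack: [-2]
STORE_FAST v → v=-2. Stack: []
LOAD_FAST a → push -11. Stack: [-11]
LOAD_CONST → push 5. Stack: [-11, 5]
BINARY_OP + → -11 + 5 = -6. Stack: [-6]
LOAD_FAST_LOAD_FAST k,b → push -11,2. Stack: [-6, -11, 2]
BINARY_OP % → -11 % 2 = 1. Stack: [-6, 1]
BINARY_OP + → -6 + 1 = -5. Stack: [-5]
STORE_FAST n → n=-5. Stack: []
LOAD_FAST n → push -5. Stack: [-5]
RETURN_VALUE → return -5.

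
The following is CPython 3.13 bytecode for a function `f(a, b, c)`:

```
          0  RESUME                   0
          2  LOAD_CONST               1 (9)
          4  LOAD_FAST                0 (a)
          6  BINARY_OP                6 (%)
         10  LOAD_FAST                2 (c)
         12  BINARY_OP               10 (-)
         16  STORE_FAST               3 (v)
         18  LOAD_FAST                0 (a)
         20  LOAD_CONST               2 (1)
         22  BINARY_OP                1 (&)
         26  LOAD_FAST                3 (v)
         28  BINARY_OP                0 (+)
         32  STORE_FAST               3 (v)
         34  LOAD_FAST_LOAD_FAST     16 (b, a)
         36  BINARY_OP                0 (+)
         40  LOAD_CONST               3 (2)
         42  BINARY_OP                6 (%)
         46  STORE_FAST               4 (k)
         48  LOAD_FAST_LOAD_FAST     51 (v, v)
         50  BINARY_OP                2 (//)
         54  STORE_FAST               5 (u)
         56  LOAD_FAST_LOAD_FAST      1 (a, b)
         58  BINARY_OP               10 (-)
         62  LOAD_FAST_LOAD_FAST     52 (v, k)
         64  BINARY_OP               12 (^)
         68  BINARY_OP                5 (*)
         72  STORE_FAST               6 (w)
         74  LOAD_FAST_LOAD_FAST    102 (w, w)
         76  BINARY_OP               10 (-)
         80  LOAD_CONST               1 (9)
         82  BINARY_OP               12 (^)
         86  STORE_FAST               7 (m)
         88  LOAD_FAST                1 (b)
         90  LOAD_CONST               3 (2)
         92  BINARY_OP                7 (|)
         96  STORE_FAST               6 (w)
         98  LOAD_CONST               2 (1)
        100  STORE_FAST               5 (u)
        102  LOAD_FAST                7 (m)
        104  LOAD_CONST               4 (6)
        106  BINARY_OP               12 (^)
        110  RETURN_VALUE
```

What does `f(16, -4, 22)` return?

15

LOAD_CONST → push 9. Stack: [9]
LOAD_FAST a → push 16. Stack: [9, 16]
BINARY_OP % → 9 % 16 = 9. Stack: [9]
LOAD_FAST c → push 22. Stack: [9, 22]
BINARY_OP - → 9 - 22 = -13. Stack: [-13]
STORE_FAST v → v=-13. Stack: []
LOAD_FAST a → push 16. Stack: [16]
LOAD_CONST → push 1. Stack: [16, 1]
BINARY_OP & → 16 & 1 = 0. Stack: [0]
LOAD_FAST v → push -13. Stack: [0, -13]
BINARY_OP + → 0 + -13 = -13. Stack: [-13]
STORE_FAST v → v=-13. Stack: []
LOAD_FAST_LOAD_FAST b,a → push -4,16. Stack: [-4, 16]
BINARY_OP + → -4 + 16 = 12. Stack: [12]
LOAD_CONST → push 2. Stack: [12, 2]
BINARY_OP % → 12 % 2 = 0. Stack: [0]
STORE_FAST k → k=0. Stack: []
LOAD_FAST_LOAD_FAST v,v → push -13,-13. Stack: [-13, -13]
BINARY_OP // → -13 // -13 = 1. Stack: [1]
STORE_FAST u → u=1. Stack: []
LOAD_FAST_LOAD_FAST a,b → push 16,-4. Stack: [16, -4]
BINARY_OP - → 16 - -4 = 20. Stack: [20]
LOAD_FAST_LOAD_FAST v,k → push -13,0. Stack: [20, -13, 0]
BINARY_OP ^ → -13 ^ 0 = -13. Stack: [20, -13]
BINARY_OP * → 20 * -13 = -260. Stack: [-260]
STORE_FAST w → w=-260. Stack: []
LOAD_FAST_LOAD_FAST w,w → push -260,-260. Stack: [-260, -260]
BINARY_OP - → -260 - -260 = 0. Stack: [0]
LOAD_CONST → push 9. Stack: [0, 9]
BINARY_OP ^ → 0 ^ 9 = 9. Stack: [9]
STORE_FAST m → m=9. Stack: []
LOAD_FAST b → push -4. Stack: [-4]
LOAD_CONST → push 2. Stack: [-4, 2]
BINARY_OP | → -4 | 2 = -2. Stack: [-2]
STORE_FAST w → w=-2. Stack: []
LOAD_CONST → push 1. Stack: [1]
STORE_FAST u → u=1. Stack: []
LOAD_FAST m → push 9. Stack: [9]
LOAD_CONST → push 6. Stack: [9, 6]
BINARY_OP ^ → 9 ^ 6 = 15. Stack: [15]
RETURN_VALUE → return 15.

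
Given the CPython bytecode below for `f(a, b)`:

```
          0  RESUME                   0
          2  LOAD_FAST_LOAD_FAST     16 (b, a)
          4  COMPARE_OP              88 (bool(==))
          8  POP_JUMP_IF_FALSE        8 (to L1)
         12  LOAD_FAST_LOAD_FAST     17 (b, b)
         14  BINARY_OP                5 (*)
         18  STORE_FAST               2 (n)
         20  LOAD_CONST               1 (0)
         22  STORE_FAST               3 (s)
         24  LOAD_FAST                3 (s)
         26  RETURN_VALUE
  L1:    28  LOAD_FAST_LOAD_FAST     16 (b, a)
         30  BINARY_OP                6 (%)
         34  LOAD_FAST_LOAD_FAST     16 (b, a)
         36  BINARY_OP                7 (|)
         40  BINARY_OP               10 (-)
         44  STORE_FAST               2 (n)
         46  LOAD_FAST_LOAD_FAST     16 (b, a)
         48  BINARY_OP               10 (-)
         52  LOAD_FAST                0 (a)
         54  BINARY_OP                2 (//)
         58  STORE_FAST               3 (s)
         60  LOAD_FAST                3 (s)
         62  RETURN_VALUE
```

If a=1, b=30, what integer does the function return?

LOAD_FAST_LOAD_FAST b,a → push 30,1. Stack: [30, 1]
COMPARE_OP bool(==) → 30 vs 1 = False. Stack: [False]
POP_JUMP_IF_FALSE → pop False; jump. Stack: []
LOAD_FAST_LOAD_FAST b,a → push 30,1. Stack: [30, 1]
BINARY_OP % → 30 % 1 = 0. Stack: [0]
LOAD_FAST_LOAD_FAST b,a → push 30,1. Stack: [0, 30, 1]
BINARY_OP | → 30 | 1 = 31. Stack: [0, 31]
BINARY_OP - → 0 - 31 = -31. Stack: [-31]
STORE_FAST n → n=-31. Stack: []
LOAD_FAST_LOAD_FAST b,a → push 30,1. Stack: [30, 1]
BINARY_OP - → 30 - 1 = 29. Stack: [29]
LOAD_FAST a → push 1. Stack: [29, 1]
BINARY_OP // → 29 // 1 = 29. Stack: [29]
STORE_FAST s → s=29. Stack: []
LOAD_FAST s → push 29. Stack: [29]
RETURN_VALUE → return 29.

29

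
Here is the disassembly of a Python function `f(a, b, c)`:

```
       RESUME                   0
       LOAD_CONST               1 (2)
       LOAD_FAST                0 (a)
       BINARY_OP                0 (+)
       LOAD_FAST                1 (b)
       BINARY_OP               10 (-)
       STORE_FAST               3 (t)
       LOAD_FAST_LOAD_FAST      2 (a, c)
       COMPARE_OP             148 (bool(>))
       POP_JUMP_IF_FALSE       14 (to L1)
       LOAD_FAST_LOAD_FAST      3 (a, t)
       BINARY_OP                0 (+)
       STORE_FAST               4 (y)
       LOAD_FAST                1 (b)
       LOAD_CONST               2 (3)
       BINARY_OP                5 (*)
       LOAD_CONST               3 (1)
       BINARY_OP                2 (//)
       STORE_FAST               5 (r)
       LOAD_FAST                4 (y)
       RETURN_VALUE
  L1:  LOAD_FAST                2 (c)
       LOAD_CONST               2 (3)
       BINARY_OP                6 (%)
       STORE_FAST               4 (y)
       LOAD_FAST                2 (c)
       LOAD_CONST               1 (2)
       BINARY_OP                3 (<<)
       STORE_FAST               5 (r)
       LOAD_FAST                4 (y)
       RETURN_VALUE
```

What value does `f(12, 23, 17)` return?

LOAD_CONST → push 2. Stack: [2]
LOAD_FAST a → push 12. Stack: [2, 12]
BINARY_OP + → 2 + 12 = 14. Stack: [14]
LOAD_FAST b → push 23. Stack: [14, 23]
BINARY_OP - → 14 - 23 = -9. Stack: [-9]
STORE_FAST t → t=-9. Stack: []
LOAD_FAST_LOAD_FAST a,c → push 12,17. Stack: [12, 17]
COMPARE_OP bool(>) → 12 vs 17 = False. Stack: [False]
POP_JUMP_IF_FALSE → pop False; jump. Stack: []
LOAD_FAST c → push 17. Stack: [17]
LOAD_CONST → push 3. Stack: [17, 3]
BINARY_OP % → 17 % 3 = 2. Stack: [2]
STORE_FAST y → y=2. Stack: []
LOAD_FAST c → push 17. Stack: [17]
LOAD_CONST → push 2. Stack: [17, 2]
BINARY_OP << → 17 << 2 = 68. Stack: [68]
STORE_FAST r → r=68. Stack: []
LOAD_FAST y → push 2. Stack: [2]
RETURN_VALUE → return 2.

2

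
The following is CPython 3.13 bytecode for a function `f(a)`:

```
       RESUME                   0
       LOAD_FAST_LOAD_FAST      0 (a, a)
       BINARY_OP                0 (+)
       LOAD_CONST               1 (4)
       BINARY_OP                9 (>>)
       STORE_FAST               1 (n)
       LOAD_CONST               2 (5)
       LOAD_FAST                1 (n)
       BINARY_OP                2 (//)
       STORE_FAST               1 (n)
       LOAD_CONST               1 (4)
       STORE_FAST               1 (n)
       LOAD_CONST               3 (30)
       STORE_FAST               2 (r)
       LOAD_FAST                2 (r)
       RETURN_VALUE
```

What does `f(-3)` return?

30

LOAD_FAST_LOAD_FAST a,a → push -3,-3. Stack: [-3, -3]
BINARY_OP + → -3 + -3 = -6. Stack: [-6]
LOAD_CONST → push 4. Stack: [-6, 4]
BINARY_OP >> → -6 >> 4 = -1. Stack: [-1]
STORE_FAST n → n=-1. Stack: []
LOAD_CONST → push 5. Stack: [5]
LOAD_FAST n → push -1. Stack: [5, -1]
BINARY_OP // → 5 // -1 = -5. Stack: [-5]
STORE_FAST n → n=-5. Stack: []
LOAD_CONST → push 4. Stack: [4]
STORE_FAST n → n=4. Stack: []
LOAD_CONST → push 30. Stack: [30]
STORE_FAST r → r=30. Stack: []
LOAD_FAST r → push 30. Stack: [30]
RETURN_VALUE → return 30.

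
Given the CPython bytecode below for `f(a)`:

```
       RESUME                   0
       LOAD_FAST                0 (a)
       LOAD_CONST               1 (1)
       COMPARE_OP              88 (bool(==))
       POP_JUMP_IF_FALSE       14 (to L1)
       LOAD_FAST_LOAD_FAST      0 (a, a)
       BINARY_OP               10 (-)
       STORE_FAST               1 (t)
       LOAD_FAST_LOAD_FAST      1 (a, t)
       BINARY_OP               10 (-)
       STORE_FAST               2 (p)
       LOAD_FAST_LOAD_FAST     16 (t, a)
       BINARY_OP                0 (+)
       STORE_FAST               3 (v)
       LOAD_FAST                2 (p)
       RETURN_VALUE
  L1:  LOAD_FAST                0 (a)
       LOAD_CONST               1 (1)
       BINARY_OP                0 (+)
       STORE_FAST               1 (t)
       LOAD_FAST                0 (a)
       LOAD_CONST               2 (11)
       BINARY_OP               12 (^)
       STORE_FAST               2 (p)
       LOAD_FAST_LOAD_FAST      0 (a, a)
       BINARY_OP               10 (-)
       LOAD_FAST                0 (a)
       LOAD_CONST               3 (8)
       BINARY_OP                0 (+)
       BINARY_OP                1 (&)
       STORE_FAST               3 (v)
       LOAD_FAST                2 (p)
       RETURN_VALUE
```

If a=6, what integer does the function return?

LOAD_FAST a → push 6. Stack: [6]
LOAD_CONST → push 1. Stack: [6, 1]
COMPARE_OP bool(==) → 6 vs 1 = False. Stack: [False]
POP_JUMP_IF_FALSE → pop False; jump. Stack: []
LOAD_FAST a → push 6. Stack: [6]
LOAD_CONST → push 1. Stack: [6, 1]
BINARY_OP + → 6 + 1 = 7. Stack: [7]
STORE_FAST t → t=7. Stack: []
LOAD_FAST a → push 6. Stack: [6]
LOAD_CONST → push 11. Stack: [6, 11]
BINARY_OP ^ → 6 ^ 11 = 13. Stack: [13]
STORE_FAST p → p=13. Stack: []
LOAD_FAST_LOAD_FAST a,a → push 6,6. Stack: [6, 6]
BINARY_OP - → 6 - 6 = 0. Stack: [0]
LOAD_FAST a → push 6. Stack: [0, 6]
LOAD_CONST → push 8. Stack: [0, 6, 8]
BINARY_OP + → 6 + 8 = 14. Stack: [0, 14]
BINARY_OP & → 0 & 14 = 0. Stack: [0]
STORE_FAST v → v=0. Stack: []
LOAD_FAST p → push 13. Stack: [13]
RETURN_VALUE → return 13.

13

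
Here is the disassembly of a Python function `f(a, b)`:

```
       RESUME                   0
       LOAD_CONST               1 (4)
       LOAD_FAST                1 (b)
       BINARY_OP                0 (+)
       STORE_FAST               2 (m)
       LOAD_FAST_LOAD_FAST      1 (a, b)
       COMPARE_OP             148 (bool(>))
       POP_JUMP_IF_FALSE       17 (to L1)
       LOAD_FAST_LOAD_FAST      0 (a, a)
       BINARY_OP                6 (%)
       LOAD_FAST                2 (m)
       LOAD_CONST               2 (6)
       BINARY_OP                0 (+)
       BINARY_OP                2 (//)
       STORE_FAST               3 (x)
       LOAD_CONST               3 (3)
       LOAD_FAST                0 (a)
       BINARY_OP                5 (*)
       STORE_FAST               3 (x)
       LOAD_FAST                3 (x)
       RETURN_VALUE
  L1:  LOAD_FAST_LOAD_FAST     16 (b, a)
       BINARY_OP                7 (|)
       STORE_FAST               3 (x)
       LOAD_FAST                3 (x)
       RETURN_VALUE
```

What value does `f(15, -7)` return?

45

LOAD_CONST → push 4. Stack: [4]
LOAD_FAST b → push -7. Stack: [4, -7]
BINARY_OP + → 4 + -7 = -3. Stack: [-3]
STORE_FAST m → m=-3. Stack: []
LOAD_FAST_LOAD_FAST a,b → push 15,-7. Stack: [15, -7]
COMPARE_OP bool(>) → 15 vs -7 = True. Stack: [True]
POP_JUMP_IF_FALSE → pop True; no jump. Stack: []
LOAD_FAST_LOAD_FAST a,a → push 15,15. Stack: [15, 15]
BINARY_OP % → 15 % 15 = 0. Stack: [0]
LOAD_FAST m → push -3. Stack: [0, -3]
LOAD_CONST → push 6. Stack: [0, -3, 6]
BINARY_OP + → -3 + 6 = 3. Stack: [0, 3]
BINARY_OP // → 0 // 3 = 0. Stack: [0]
STORE_FAST x → x=0. Stack: []
LOAD_CONST → push 3. Stack: [3]
LOAD_FAST a → push 15. Stack: [3, 15]
BINARY_OP * → 3 * 15 = 45. Stack: [45]
STORE_FAST x → x=45. Stack: []
LOAD_FAST x → push 45. Stack: [45]
RETURN_VALUE → return 45.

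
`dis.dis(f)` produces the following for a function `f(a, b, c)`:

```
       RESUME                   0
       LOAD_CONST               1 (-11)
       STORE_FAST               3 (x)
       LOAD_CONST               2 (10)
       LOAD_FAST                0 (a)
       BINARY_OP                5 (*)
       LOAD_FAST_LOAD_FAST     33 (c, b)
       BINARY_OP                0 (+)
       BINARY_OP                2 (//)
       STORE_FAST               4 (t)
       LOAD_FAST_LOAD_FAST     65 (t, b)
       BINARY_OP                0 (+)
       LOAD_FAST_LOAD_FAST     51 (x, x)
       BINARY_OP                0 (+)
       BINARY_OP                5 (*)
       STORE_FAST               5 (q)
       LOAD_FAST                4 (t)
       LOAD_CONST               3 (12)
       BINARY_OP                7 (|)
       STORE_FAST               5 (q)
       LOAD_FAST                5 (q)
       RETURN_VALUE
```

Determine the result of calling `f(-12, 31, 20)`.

-3

LOAD_CONST → push -11. Stack: [-11]
STORE_FAST x → x=-11. Stack: []
LOAD_CONST → push 10. Stack: [10]
LOAD_FAST a → push -12. Stack: [10, -12]
BINARY_OP * → 10 * -12 = -120. Stack: [-120]
LOAD_FAST_LOAD_FAST c,b → push 20,31. Stack: [-120, 20, 31]
BINARY_OP + → 20 + 31 = 51. Stack: [-120, 51]
BINARY_OP // → -120 // 51 = -3. Stack: [-3]
STORE_FAST t → t=-3. Stack: []
LOAD_FAST_LOAD_FAST t,b → push -3,31. Stack: [-3, 31]
BINARY_OP + → -3 + 31 = 28. Stack: [28]
LOAD_FAST_LOAD_FAST x,x → push -11,-11. Stack: [28, -11, -11]
BINARY_OP + → -11 + -11 = -22. Stack: [28, -22]
BINARY_OP * → 28 * -22 = -616. Stack: [-616]
STORE_FAST q → q=-616. Stack: []
LOAD_FAST t → push -3. Stack: [-3]
LOAD_CONST → push 12. Stack: [-3, 12]
BINARY_OP | → -3 | 12 = -3. Stack: [-3]
STORE_FAST q → q=-3. Stack: []
LOAD_FAST q → push -3. Stack: [-3]
RETURN_VALUE → return -3.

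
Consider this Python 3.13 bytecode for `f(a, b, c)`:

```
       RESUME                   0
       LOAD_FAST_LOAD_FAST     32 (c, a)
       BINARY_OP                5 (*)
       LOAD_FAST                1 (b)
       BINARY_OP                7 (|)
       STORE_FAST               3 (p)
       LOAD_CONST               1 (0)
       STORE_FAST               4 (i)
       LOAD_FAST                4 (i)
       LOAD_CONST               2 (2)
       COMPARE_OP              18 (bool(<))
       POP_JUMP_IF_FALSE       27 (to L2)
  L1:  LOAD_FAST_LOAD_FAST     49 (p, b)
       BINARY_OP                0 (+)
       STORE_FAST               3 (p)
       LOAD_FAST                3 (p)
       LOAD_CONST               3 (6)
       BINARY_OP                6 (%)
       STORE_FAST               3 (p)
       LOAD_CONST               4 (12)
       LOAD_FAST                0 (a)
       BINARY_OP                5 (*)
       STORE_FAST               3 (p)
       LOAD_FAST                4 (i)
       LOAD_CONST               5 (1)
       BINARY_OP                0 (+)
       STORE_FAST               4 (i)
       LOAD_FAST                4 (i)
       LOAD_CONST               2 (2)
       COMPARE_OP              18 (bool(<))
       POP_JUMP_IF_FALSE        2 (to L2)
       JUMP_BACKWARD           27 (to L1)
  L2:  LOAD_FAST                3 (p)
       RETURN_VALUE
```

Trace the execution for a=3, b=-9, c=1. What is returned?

36

LOAD_FAST_LOAD_FAST c,a → push 1,3. Stack: [1, 3]
BINARY_OP * → 1 * 3 = 3. Stack: [3]
LOAD_FAST b → push -9. Stack: [3, -9]
BINARY_OP | → 3 | -9 = -9. Stack: [-9]
STORE_FAST p → p=-9. Stack: []
LOAD_CONST → push 0. Stack: [0]
STORE_FAST i → i=0. Stack: []
LOAD_FAST i → push 0. Stack: [0]
LOAD_CONST → push 2. Stack: [0, 2]
COMPARE_OP bool(<) → 0 vs 2 = True. Stack: [True]
POP_JUMP_IF_FALSE → pop True; no jump. Stack: []
LOAD_FAST_LOAD_FAST p,b → push -9,-9. Stack: [-9, -9]
BINARY_OP + → -9 + -9 = -18. Stack: [-18]
STORE_FAST p → p=-18. Stack: []
LOAD_FAST p → push -18. Stack: [-18]
LOAD_CONST → push 6. Stack: [-18, 6]
BINARY_OP % → -18 % 6 = 0. Stack: [0]
STORE_FAST p → p=0. Stack: []
LOAD_CONST → push 12. Stack: [12]
LOAD_FAST a → push 3. Stack: [12, 3]
BINARY_OP * → 12 * 3 = 36. Stack: [36]
STORE_FAST p → p=36. Stack: []
LOAD_FAST i → push 0. Stack: [0]
LOAD_CONST → push 1. Stack: [0, 1]
BINARY_OP + → 0 + 1 = 1. Stack: [1]
STORE_FAST i → i=1. Stack: []
LOAD_FAST i → push 1. Stack: [1]
LOAD_CONST → push 2. Stack: [1, 2]
COMPARE_OP bool(<) → 1 vs 2 = True. Stack: [True]
POP_JUMP_IF_FALSE → pop True; no jump. Stack: []
LOAD_FAST_LOAD_FAST p,b → push 36,-9. Stack: [36, -9]
BINARY_OP + → 36 + -9 = 27. Stack: [27]
STORE_FAST p → p=27. Stack: []
LOAD_FAST p → push 27. Stack: [27]
LOAD_CONST → push 6. Stack: [27, 6]
BINARY_OP % → 27 % 6 = 3. Stack: [3]
STORE_FAST p → p=3. Stack: []
LOAD_CONST → push 12. Stack: [12]
LOAD_FAST a → push 3. Stack: [12, 3]
BINARY_OP * → 12 * 3 = 36. Stack: [36]
STORE_FAST p → p=36. Stack: []
LOAD_FAST i → push 1. Stack: [1]
LOAD_CONST → push 1. Stack: [1, 1]
BINARY_OP + → 1 + 1 = 2. Stack: [2]
STORE_FAST i → i=2. Stack: []
LOAD_FAST i → push 2. Stack: [2]
LOAD_CONST → push 2. Stack: [2, 2]
COMPARE_OP bool(<) → 2 vs 2 = False. Stack: [False]
POP_JUMP_IF_FALSE → pop False; jump. Stack: []
LOAD_FAST p → push 36. Stack: [36]
RETURN_VALUE → return 36.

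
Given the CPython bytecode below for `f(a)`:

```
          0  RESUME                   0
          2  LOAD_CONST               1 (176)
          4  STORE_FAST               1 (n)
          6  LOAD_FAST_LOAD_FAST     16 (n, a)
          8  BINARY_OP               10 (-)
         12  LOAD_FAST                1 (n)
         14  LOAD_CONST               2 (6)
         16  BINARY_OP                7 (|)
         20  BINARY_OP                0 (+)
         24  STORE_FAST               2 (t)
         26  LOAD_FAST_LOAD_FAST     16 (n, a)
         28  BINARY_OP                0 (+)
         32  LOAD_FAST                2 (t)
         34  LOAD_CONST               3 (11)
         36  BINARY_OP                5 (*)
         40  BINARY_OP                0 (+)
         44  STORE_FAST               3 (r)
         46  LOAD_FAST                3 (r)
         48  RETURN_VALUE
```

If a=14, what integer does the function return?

LOAD_CONST → push 176. Stack: [176]
STORE_FAST n → n=176. Stack: []
LOAD_FAST_LOAD_FAST n,a → push 176,14. Stack: [176, 14]
BINARY_OP - → 176 - 14 = 162. Stack: [162]
LOAD_FAST n → push 176. Stack: [162, 176]
LOAD_CONST → push 6. Stack: [162, 176, 6]
BINARY_OP | → 176 | 6 = 182. Stack: [162, 182]
BINARY_OP + → 162 + 182 = 344. Stack: [344]
STORE_FAST t → t=344. Stack: []
LOAD_FAST_LOAD_FAST n,a → push 176,14. Stack: [176, 14]
BINARY_OP + → 176 + 14 = 190. Stack: [190]
LOAD_FAST t → push 344. Stack: [190, 344]
LOAD_CONST → push 11. Stack: [190, 344, 11]
BINARY_OP * → 344 * 11 = 3784. Stack: [190, 3784]
BINARY_OP + → 190 + 3784 = 3974. Stack: [3974]
STORE_FAST r → r=3974. Stack: []
LOAD_FAST r → push 3974. Stack: [3974]
RETURN_VALUE → return 3974.

3974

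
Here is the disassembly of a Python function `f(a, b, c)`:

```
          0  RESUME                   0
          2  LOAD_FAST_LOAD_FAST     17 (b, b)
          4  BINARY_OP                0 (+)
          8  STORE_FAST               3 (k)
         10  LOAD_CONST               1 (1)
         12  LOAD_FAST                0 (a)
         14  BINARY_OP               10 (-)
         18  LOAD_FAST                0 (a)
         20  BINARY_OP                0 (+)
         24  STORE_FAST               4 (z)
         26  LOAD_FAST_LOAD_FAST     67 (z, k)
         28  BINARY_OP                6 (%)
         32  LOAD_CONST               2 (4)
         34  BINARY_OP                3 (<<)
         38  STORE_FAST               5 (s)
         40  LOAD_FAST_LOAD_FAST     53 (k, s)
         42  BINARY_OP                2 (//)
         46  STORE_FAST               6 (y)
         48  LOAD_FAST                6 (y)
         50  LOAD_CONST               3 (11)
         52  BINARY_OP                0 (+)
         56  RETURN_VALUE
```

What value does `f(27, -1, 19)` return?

LOAD_FAST_LOAD_FAST b,b → push -1,-1. Stack: [-1, -1]
BINARY_OP + → -1 + -1 = -2. Stack: [-2]
STORE_FAST k → k=-2. Stack: []
LOAD_CONST → push 1. Stack: [1]
LOAD_FAST a → push 27. Stack: [1, 27]
BINARY_OP - → 1 - 27 = -26. Stack: [-26]
LOAD_FAST a → push 27. Stack: [-26, 27]
BINARY_OP + → -26 + 27 = 1. Stack: [1]
STORE_FAST z → z=1. Stack: []
LOAD_FAST_LOAD_FAST z,k → push 1,-2. Stack: [1, -2]
BINARY_OP % → 1 % -2 = -1. Stack: [-1]
LOAD_CONST → push 4. Stack: [-1, 4]
BINARY_OP << → -1 << 4 = -16. Stack: [-16]
STORE_FAST s → s=-16. Stack: []
LOAD_FAST_LOAD_FAST k,s → push -2,-16. Stack: [-2, -16]
BINARY_OP // → -2 // -16 = 0. Stack: [0]
STORE_FAST y → y=0. Stack: []
LOAD_FAST y → push 0. Stack: [0]
LOAD_CONST → push 11. Stack: [0, 11]
BINARY_OP + → 0 + 11 = 11. Stack: [11]
RETURN_VALUE → return 11.

11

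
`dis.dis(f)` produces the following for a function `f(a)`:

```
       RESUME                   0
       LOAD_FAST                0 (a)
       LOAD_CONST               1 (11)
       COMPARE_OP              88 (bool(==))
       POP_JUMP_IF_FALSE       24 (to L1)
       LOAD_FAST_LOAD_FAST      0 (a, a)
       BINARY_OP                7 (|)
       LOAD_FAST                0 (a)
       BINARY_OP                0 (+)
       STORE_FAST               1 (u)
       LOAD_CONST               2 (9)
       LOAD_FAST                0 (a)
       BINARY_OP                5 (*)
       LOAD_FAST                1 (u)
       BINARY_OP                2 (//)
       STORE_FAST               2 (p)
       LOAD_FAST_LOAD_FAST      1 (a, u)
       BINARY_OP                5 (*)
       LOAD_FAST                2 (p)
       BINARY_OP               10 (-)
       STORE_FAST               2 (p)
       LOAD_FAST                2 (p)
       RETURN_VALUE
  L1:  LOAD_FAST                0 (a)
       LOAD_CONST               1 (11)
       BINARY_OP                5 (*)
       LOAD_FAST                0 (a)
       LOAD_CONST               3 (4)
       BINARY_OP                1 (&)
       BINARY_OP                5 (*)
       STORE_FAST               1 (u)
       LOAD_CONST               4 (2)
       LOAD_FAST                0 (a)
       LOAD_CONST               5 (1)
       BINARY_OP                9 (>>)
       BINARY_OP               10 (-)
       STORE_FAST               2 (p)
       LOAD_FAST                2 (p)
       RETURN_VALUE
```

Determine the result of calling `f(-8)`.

6

LOAD_FAST a → push -8. Stack: [-8]
LOAD_CONST → push 11. Stack: [-8, 11]
COMPARE_OP bool(==) → -8 vs 11 = False. Stack: [False]
POP_JUMP_IF_FALSE → pop False; jump. Stack: []
LOAD_FAST a → push -8. Stack: [-8]
LOAD_CONST → push 11. Stack: [-8, 11]
BINARY_OP * → -8 * 11 = -88. Stack: [-88]
LOAD_FAST a → push -8. Stack: [-88, -8]
LOAD_CONST → push 4. Stack: [-88, -8, 4]
BINARY_OP & → -8 & 4 = 0. Stack: [-88, 0]
BINARY_OP * → -88 * 0 = 0. Stack: [0]
STORE_FAST u → u=0. Stack: []
LOAD_CONST → push 2. Stack: [2]
LOAD_FAST a → push -8. Stack: [2, -8]
LOAD_CONST → push 1. Stack: [2, -8, 1]
BINARY_OP >> → -8 >> 1 = -4. Stack: [2, -4]
BINARY_OP - → 2 - -4 = 6. Stack: [6]
STORE_FAST p → p=6. Stack: []
LOAD_FAST p → push 6. Stack: [6]
RETURN_VALUE → return 6.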